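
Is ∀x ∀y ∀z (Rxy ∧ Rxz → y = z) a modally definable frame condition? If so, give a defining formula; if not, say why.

This is a Sahlqvist condition; the CD axiom ◇r → □r defines it.
Suppose ◇r→□r is valid. Take Rxy, Rxz and set V(r)={y}. Then ◇r at x, so □r at x, so r at z, i.e. z=y.

Yes, by ◇r → □r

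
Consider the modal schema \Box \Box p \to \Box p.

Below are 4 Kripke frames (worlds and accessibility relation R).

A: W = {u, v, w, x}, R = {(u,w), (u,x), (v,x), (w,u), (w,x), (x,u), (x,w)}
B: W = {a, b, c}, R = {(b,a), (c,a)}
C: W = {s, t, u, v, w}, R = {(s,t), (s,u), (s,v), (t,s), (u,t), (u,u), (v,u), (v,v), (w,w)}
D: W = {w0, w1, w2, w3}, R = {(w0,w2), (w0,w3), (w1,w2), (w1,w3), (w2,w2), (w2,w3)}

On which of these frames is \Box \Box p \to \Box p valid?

Frame correspondent (Sahlqvist): \forall x \forall y (Rxy \to \exists z (Rxz \wedge Rzy)) — i.e. density.
A: fails — Rvx but no z with Rvz and Rzx.
B: fails — Rca but no z with Rcz and Rza.
C: fails — Rts but no z with Rtz and Rzs.
D: condition met.

D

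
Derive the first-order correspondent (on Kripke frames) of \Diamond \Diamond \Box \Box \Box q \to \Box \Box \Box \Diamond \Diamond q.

This is a Sahlqvist (Geach-type) schema ◇^2□^3q → □^3◇^2q.
First-order correspondent: \forall x \forall y \forall z ((x R^2 y \wedge x R^3 z) \to \exists w (y R^3 w \wedge z R^2 w)).

\forall x \forall y \forall z ((x R^2 y \wedge x R^3 z) \to \exists w (y R^3 w \wedge z R^2 w))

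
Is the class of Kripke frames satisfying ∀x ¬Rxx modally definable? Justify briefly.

No — not modally definable

If a class were modally definable it would be closed under surjective bounded morphisms (Goldblatt–Thomason).
The 4-cycle (worlds w0,w1,w2,w3 with w0→w1→w2→w3→w0) is irreflexive, and the map sending every world to a single reflexive point • is a surjective bounded morphism (forth: every edge maps to (•,•); back: every world has a successor). So any modal formula valid on the 4-cycle is also valid on the reflexive point, which is not irreflexive.
So the class is not modally definable.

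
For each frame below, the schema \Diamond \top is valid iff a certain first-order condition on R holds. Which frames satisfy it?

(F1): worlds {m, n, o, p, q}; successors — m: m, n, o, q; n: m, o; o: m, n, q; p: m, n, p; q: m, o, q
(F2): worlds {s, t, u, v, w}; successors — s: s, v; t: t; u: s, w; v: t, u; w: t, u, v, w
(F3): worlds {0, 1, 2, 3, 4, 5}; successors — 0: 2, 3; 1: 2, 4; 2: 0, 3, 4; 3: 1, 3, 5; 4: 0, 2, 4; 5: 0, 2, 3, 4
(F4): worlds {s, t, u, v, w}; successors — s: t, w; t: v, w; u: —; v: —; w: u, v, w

This is the axiom for seriality; its first-order frame correspondent is \forall x \exists y Rxy.
(F1): condition met.
(F2): condition met.
(F3): condition met.
(F4): fails — world u has no successor.
Valid on: (F1), (F2), (F3).

(F1), (F2), (F3)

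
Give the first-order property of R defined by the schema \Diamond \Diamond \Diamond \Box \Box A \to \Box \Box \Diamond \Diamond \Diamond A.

\forall x \forall y \forall z ((x R^3 y \wedge x R^2 z) \to \exists w (y R^2 w \wedge z R^3 w))

This is a Sahlqvist (Geach-type) schema ◇^3□^2A → □^2◇^3A.
Minimal-valuation argument: fix x; take any y with xR^3y and any z with xR^2z. Set V(A) to the set of worlds R-reachable from y in exactly 2 steps. Then □^2A holds at y, so the antecedent holds at x; validity forces ◇^3A at z, giving a w with zR^3w and yR^2w.
First-order correspondent: \forall x \forall y \forall z ((x R^3 y \wedge x R^2 z) \to \exists w (y R^2 w \wedge z R^3 w)).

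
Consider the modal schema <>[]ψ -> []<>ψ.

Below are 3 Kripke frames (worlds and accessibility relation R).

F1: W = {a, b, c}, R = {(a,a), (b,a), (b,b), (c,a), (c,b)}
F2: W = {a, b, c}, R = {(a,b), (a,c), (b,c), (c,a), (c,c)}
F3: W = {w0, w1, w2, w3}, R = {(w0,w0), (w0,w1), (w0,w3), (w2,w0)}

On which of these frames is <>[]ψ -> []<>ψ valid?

This is the axiom for convergence; its first-order frame correspondent is forall x forall y forall z (Rxy & Rxz -> exists w (Ryw & Rzw)).
F1: holds.
F2: holds.
F3: fails — Rw0w1 and Rw0w1 but w1 and w1 have no common successor.

F1, F2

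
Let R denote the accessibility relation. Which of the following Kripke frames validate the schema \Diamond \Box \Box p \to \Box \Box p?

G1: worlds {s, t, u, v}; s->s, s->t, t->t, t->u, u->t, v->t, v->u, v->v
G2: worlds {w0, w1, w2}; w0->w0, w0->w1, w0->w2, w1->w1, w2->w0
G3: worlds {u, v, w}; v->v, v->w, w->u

Frame correspondent (Sahlqvist): \forall x \forall y \forall z ((xRy \wedge x R^2 z) \to \exists w (y R^2 w \wedge z = w)) — i.e. a generalized confluence (Geach) condition.
G1: fails — sRt, sR²s but no w with tR²w and s=w.
G2: fails — w0Rw1, w0R²w0 but no w with w1R²w and w0=w.
G3: fails — vRw, vR²u but no t with wR²t and u=t.
Valid on no frame.

none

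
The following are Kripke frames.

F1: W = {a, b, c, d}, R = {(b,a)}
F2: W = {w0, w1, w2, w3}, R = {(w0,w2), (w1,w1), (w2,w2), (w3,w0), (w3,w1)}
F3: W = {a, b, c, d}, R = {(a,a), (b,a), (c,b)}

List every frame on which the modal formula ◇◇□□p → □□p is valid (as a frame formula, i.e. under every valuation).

F1, F3

This is the axiom for a generalized confluence (Geach) condition; its first-order frame correspondent is ∀x ∀y ∀z ((xR²y ∧ xR²z) → ∃w (yR²w ∧ z = w)).
F1: condition met.
F2: fails — w3R²w1, w3R²w2 but no w with w1R²w and w2=w.
F3: condition met.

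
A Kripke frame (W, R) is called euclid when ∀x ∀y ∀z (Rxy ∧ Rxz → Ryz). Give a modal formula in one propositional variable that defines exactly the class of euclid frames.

A defining formula is ◇s → □◇s (the 5 axiom).
Suppose ◇s→□◇s is valid. Take Rxy, Rxz and set V(s)={y}. Then ◇s at x, so □◇s at x, so ◇s at z, so some w with Rzw has s; w=y, i.e. Rzy. By symmetry of the argument, Ryz.

◇s → □◇s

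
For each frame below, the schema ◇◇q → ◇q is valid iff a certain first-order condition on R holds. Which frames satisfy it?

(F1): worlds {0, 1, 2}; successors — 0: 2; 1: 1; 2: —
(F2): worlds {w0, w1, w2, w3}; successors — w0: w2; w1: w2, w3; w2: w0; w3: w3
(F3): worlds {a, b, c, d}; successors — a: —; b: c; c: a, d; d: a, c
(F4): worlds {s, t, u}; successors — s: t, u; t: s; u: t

(F1)

Frame correspondent (Sahlqvist): ∀x ∀y ∀z (Rxy ∧ Ryz → Rxz) — i.e. transitivity.
(F1): condition met.
(F2): fails — Rw1w2 and Rw2w0 but not Rw1w0.
(F3): fails — Rbc and Rcd but not Rbd.
(F4): fails — Rts and Rsu but not Rtu.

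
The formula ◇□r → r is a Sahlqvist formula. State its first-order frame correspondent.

symmetry: ∀x ∀y (Rxy → Ryx)

This is frame-equivalent to r → □◇r (substitute ¬r for r and contrapose).
Suppose r→□◇r is valid. Take Rxy and set V(r)={x}. Then r at x, so □◇r at x, so ◇r at y, so some z with Ryz has r; z=x, i.e. Ryx.
The converse is a direct semantic check.
So the correspondent is symmetry.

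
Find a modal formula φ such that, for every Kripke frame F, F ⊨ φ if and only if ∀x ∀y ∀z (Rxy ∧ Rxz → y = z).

◇s → □s

This is partial functionality; the standard corresponding axiom is CD: ◇s → □s.
Suppose ◇s→□s is valid. Take Rxy, Rxz and set V(s)={y}. Then ◇s at x, so □s at x, so s at z, i.e. z=y.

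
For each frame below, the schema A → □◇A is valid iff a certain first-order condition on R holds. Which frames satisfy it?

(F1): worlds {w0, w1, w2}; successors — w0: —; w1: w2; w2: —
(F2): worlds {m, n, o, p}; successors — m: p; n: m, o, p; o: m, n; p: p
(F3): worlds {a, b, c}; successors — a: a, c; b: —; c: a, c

This is the axiom for symmetry; its first-order frame correspondent is ∀x ∀y (Rxy → Ryx).
(F1): fails — Rw1w2 but not Rw2w1.
(F2): fails — Rom but not Rmo.
(F3): condition met.
Valid on: (F3).

(F3)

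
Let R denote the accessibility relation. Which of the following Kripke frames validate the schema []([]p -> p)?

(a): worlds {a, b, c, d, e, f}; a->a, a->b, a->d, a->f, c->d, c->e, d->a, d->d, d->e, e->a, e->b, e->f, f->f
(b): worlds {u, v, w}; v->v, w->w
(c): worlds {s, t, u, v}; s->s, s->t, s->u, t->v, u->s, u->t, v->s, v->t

(b)

This is the axiom for shift-reflexivity; its first-order frame correspondent is forall x forall y (Rxy -> Ryy).
(a): fails — Reb but not Rbb.
(b): ✓.
(c): fails — Rtv but not Rvv.
Valid on: (b).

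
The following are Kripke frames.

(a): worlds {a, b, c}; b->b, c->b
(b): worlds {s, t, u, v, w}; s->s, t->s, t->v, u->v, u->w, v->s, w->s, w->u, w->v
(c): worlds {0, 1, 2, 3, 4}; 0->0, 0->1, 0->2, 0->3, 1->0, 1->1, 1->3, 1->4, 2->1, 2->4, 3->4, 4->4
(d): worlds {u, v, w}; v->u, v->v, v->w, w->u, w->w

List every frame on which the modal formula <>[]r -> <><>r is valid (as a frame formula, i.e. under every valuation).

This is the axiom for a generalized confluence (Geach) condition; its first-order frame correspondent is forall x forall y (xRy -> exists w (yRw & x R^2 w)).
(a): holds.
(b): holds.
(c): holds.
(d): fails — vRu but no t with uRt and vR²t.

(a), (b), (c)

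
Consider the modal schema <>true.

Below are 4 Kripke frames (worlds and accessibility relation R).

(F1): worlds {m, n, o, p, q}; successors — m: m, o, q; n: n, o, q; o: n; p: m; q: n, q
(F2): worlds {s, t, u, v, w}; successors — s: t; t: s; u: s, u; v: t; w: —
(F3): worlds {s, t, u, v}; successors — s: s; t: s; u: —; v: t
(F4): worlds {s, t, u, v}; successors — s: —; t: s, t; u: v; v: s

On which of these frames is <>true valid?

Frame correspondent (Sahlqvist): forall x exists y Rxy — i.e. seriality.
(F1): ✓.
(F2): fails — world w has no successor.
(F3): fails — world u has no successor.
(F4): fails — world s has no successor.
Valid on: (F1).

(F1)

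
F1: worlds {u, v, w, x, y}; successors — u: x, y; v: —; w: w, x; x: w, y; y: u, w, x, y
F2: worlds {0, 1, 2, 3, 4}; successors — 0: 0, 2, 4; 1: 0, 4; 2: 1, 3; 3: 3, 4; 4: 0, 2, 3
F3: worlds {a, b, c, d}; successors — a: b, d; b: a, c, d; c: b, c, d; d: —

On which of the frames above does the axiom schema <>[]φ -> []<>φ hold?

F1

This is the axiom for convergence; its first-order frame correspondent is forall x forall y forall z (Rxy & Rxz -> exists w (Ryw & Rzw)).
F1: ✓.
F2: fails — R00 and R02 but 0 and 2 have no common successor.
F3: fails — Rab and Rad but b and d have no common successor.
Valid on: F1.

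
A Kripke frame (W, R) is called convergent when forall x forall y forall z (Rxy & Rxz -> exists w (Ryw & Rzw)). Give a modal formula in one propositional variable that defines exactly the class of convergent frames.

A defining formula is ◇□s → □◇s (the .2 axiom).
Suppose ◇□s→□◇s is valid. Take Rxy, Rxz and set V(s)={w : Ryw}. Then □s at y so ◇□s at x, so □◇s at x, so ◇s at z, giving w with Rzw and Ryw.

◇□s → □◇s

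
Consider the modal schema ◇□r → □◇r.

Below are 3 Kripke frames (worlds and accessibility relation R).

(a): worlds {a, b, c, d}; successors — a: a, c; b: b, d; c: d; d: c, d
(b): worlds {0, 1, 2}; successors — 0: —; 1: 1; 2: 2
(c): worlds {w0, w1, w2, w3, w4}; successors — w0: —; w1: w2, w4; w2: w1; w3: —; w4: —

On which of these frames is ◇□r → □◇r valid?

(b)

This is the axiom for convergence; its first-order frame correspondent is ∀x ∀y ∀z (Rxy ∧ Rxz → ∃w (Ryw ∧ Rzw)).
(a): fails — Raa and Rac but a and c have no common successor.
(b): ✓.
(c): fails — Rw1w2 and Rw1w4 but w2 and w4 have no common successor.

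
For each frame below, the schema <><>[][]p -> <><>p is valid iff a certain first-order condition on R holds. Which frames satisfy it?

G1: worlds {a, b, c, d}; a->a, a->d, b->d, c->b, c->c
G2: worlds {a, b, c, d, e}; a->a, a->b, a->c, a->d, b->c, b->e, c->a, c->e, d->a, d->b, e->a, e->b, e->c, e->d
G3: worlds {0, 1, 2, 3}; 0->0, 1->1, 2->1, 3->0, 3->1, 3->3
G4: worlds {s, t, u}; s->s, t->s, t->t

Frame correspondent (Sahlqvist): forall x forall y (x R^2 y -> exists w (y R^2 w & x R^2 w)) — i.e. a generalized confluence (Geach) condition.
G1: fails — aR²d but no w with dR²w and aR²w.
G2: holds.
G3: holds.
G4: holds.
Valid on: G2, G3, G4.

G2, G3, G4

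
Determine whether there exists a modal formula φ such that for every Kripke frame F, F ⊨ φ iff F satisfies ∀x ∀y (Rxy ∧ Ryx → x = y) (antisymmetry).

Not modally definable

If a class were modally definable it would be closed under surjective bounded morphisms (Goldblatt–Thomason).
The 4-cycle (worlds w0,w1,w2,w3 with w0→w1→w2→w3→w0) is antisymmetric. Sending even-indexed worlds to • and odd-indexed worlds to ∘ is a surjective bounded morphism onto the two-world frame with •↔∘, which is not antisymmetric.
So no modal formula (or set of formulas) defines exactly the antisymmetric frames.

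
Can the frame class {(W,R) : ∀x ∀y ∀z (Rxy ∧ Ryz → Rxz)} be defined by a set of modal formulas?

Yes: it is transitivity, defined by the 4 schema □q → □□q.

Yes — defined by □q → □□q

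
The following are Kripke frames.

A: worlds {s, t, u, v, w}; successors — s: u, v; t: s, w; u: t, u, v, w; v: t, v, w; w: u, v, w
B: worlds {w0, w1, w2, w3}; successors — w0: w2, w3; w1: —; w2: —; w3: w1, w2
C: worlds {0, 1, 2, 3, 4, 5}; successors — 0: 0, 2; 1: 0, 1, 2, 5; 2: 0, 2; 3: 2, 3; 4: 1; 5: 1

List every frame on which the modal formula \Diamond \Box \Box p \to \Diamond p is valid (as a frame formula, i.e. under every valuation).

The schema corresponds to a generalized confluence (Geach) condition: \forall x \forall y (xRy \to \exists w (y R^2 w \wedge xRw)).
A: ✓.
B: fails — w0Rw2 but no w with w2R²w and w0Rw.
C: ✓.

A, C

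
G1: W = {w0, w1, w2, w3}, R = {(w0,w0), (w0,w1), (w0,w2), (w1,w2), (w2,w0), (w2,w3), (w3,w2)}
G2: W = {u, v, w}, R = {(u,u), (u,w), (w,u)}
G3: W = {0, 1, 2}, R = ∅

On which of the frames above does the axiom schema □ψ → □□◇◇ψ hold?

G2, G3

The schema corresponds to a generalized confluence (Geach) condition: ∀x ∀z (xR²z → ∃w (xRw ∧ zR²w)).
G1: fails — w1R²w3 but no w with w1Rw and w3R²w.
G2: condition met.
G3: condition met.
Valid on: G2, G3.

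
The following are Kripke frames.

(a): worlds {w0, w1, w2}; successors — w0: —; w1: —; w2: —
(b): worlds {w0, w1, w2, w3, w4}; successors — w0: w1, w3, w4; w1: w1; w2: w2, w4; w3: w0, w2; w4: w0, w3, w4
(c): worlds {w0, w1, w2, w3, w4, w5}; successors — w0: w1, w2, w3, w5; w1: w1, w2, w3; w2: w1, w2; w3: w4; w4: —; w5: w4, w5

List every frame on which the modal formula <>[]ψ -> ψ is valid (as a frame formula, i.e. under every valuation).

Frame correspondent (Sahlqvist): forall x forall y (Rxy -> Ryx) — i.e. symmetry.
(a): condition met.
(b): fails — Rw2w4 but not Rw4w2.
(c): fails — Rw1w3 but not Rw3w1.

(a)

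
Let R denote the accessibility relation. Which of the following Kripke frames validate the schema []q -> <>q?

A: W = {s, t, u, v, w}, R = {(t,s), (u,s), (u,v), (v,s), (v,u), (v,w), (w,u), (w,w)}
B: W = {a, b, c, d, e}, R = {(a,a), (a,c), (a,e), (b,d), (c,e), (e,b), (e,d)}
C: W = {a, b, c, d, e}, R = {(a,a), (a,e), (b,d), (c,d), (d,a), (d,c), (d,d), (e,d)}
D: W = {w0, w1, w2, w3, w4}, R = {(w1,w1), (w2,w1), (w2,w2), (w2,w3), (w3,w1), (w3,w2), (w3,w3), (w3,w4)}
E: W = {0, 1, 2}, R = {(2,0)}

Frame correspondent (Sahlqvist): forall x exists y Rxy — i.e. seriality.
A: fails — world s has no successor.
B: fails — world d has no successor.
C: holds.
D: fails — world w0 has no successor.
E: fails — world 0 has no successor.
Valid on: C.

C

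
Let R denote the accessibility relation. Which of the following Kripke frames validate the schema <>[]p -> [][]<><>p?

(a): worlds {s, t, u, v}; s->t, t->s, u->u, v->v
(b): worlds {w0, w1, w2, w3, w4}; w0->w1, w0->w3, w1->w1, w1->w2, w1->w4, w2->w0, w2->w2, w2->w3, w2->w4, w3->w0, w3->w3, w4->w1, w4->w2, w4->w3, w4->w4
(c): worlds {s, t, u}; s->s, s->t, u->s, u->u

The schema corresponds to a generalized confluence (Geach) condition: forall x forall y forall z ((xRy & x R^2 z) -> exists w (yRw & z R^2 w)).
(a): condition met.
(b): condition met.
(c): fails — sRs, sR²t but no w with sRw and tR²w.

(a), (b)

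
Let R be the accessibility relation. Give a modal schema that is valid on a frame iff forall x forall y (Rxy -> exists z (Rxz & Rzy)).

A defining formula is □□p → □p (the C4 axiom).
Suppose □□p→□p is valid. Take Rxy and set V(p)={w : xR²w}. Then □□p at x, so □p at x, so p at y, i.e. ∃z(Rxz∧Rzy).

□□p → □p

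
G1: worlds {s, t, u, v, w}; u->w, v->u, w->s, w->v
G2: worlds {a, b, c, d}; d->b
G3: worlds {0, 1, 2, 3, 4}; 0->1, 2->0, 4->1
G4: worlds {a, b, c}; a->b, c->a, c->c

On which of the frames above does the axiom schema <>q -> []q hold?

This is the axiom for partial functionality; its first-order frame correspondent is forall x forall y forall z (Rxy & Rxz -> y = z).
G1: fails — w sees both s and v.
G2: condition met.
G3: condition met.
G4: fails — c sees both a and c.
Valid on: G2, G3.

G2, G3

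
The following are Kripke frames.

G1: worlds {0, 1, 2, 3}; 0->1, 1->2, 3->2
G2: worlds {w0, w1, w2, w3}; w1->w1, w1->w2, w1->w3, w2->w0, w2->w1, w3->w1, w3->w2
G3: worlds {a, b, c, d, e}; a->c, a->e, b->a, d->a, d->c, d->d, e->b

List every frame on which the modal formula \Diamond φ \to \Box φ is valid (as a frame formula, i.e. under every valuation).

G1

This is the axiom for partial functionality; its first-order frame correspondent is \forall x \forall y \forall z (Rxy \wedge Rxz \to y = z).
G1: satisfies the condition.
G2: fails — w1 sees both w1 and w2.
G3: fails — a sees both c and e.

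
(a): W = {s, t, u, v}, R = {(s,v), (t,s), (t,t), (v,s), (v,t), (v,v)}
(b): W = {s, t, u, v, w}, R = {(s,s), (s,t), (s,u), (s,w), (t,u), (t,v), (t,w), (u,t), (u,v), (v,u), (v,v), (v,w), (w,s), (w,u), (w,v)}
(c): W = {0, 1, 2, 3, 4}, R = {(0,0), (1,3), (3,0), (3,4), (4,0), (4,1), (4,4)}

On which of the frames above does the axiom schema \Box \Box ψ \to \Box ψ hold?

(a)

The schema corresponds to density: \forall x \forall y (Rxy \to \exists z (Rxz \wedge Rzy)).
(a): condition met.
(b): fails — Rut but no z with Ruz and Rzt.
(c): fails — R13 but no z with R1z and Rz3.
Valid on: (a).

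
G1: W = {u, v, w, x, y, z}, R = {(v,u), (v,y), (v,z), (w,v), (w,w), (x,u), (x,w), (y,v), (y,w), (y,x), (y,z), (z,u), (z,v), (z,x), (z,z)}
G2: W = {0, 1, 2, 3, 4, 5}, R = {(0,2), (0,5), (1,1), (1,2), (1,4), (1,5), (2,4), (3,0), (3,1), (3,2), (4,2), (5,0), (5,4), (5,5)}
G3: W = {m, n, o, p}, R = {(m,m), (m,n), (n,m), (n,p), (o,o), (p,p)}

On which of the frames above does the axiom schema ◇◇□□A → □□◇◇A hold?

The schema corresponds to a generalized confluence (Geach) condition: ∀x ∀y ∀z ((xR²y ∧ xR²z) → ∃w (yR²w ∧ zR²w)).
G1: fails — vR²u, vR²u but no t with uR²t and uR²t.
G2: fails — 1R²0, 1R²2 but no w with 0R²w and 2R²w.
G3: holds.

G3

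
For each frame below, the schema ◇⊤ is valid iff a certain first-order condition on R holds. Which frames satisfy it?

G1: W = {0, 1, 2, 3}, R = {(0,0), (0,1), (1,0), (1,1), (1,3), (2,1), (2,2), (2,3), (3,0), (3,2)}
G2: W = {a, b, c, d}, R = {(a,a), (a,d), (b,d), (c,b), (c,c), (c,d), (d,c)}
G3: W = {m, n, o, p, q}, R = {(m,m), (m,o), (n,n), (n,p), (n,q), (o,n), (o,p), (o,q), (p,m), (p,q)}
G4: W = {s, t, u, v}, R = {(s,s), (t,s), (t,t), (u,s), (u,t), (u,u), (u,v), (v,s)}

This is the axiom for seriality; its first-order frame correspondent is ∀x ∃y Rxy.
G1: satisfies the condition.
G2: satisfies the condition.
G3: fails — world q has no successor.
G4: satisfies the condition.
Valid on: G1, G2, G4.

G1, G2, G4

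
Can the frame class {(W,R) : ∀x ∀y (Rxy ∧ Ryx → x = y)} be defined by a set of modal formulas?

Modal frame validity is preserved under surjective bounded morphisms.
The 8-cycle (worlds a,b,c,d,e,f,g,h with a→b→c→d→e→f→g→h→a) is antisymmetric. Sending even-indexed worlds to s and odd-indexed worlds to t is a surjective bounded morphism onto the two-world frame with s↔t, which is not antisymmetric.
Hence antisymmetry is not modally definable.

No — not modally definable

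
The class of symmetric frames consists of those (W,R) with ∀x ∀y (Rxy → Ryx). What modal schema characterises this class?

The condition is symmetry. The B schema q → □◇q defines it.
Suppose q→□◇q is valid. Take Rxy and set V(q)={x}. Then q at x, so □◇q at x, so ◇q at y, so some z with Ryz has q; z=x, i.e. Ryx.

q → □◇q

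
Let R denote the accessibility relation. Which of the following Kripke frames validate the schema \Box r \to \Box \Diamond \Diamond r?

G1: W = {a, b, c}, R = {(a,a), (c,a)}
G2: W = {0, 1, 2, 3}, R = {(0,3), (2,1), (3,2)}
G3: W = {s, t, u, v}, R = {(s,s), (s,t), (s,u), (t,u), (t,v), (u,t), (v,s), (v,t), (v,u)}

Frame correspondent (Sahlqvist): \forall x \forall z (xRz \to \exists w (xRw \wedge z R^2 w)) — i.e. a generalized confluence (Geach) condition.
G1: condition met.
G2: fails — 0R3 but no w with 0Rw and 3R²w.
G3: condition met.
Valid on: G1, G3.

G1, G3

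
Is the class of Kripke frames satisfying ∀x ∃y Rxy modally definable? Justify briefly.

This is a Sahlqvist condition; the D axiom □r → ◇r defines it.
Suppose □r→◇r is valid. At any x set V(r)=W. Then □r at x, so ◇r at x, so x has a successor.

Yes, by □r → ◇r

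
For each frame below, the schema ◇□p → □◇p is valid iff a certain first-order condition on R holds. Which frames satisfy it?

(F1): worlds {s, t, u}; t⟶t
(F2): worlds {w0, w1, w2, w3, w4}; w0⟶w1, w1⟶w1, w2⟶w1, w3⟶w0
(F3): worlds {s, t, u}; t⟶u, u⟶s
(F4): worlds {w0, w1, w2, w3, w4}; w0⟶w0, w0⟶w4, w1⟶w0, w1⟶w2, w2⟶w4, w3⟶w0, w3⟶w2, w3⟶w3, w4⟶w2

(F1), (F2)

The schema corresponds to convergence: ∀x ∀y ∀z (Rxy ∧ Rxz → ∃w (Ryw ∧ Rzw)).
(F1): satisfies the condition.
(F2): satisfies the condition.
(F3): fails — Rus and Rus but s and s have no common successor.
(F4): fails — Rw0w4 and Rw0w0 but w4 and w0 have no common successor.
Valid on: (F1), (F2).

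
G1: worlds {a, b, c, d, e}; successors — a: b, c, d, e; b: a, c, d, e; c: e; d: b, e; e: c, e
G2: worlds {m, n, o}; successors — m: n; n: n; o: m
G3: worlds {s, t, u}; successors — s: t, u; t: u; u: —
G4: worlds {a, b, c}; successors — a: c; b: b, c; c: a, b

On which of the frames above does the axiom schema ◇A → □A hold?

Frame correspondent (Sahlqvist): ∀x ∀y ∀z (Rxy ∧ Rxz → y = z) — i.e. partial functionality.
G1: fails — a sees both b and c.
G2: satisfies the condition.
G3: fails — s sees both t and u.
G4: fails — b sees both b and c.

G2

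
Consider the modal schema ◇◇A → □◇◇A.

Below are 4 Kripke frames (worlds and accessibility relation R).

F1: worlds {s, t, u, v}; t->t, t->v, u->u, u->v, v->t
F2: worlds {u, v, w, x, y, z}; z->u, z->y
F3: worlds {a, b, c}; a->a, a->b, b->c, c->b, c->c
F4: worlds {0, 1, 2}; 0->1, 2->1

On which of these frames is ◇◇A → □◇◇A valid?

F2, F4

Frame correspondent (Sahlqvist): ∀x ∀y ∀z ((xR²y ∧ xRz) → ∃w (y = w ∧ zR²w)) — i.e. a generalized confluence (Geach) condition.
F1: fails — uR²u, uRv but no w with u=w and vR²w.
F2: ✓.
F3: fails — aR²a, aRb but no w with a=w and bR²w.
F4: ✓.
Valid on: F2, F4.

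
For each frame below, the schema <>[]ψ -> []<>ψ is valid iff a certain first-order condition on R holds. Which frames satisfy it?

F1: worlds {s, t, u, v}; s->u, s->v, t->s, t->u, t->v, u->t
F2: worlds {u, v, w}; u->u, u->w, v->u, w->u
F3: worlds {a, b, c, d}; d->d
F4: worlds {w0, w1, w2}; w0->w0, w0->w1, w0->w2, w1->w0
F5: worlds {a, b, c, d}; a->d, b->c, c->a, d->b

This is the axiom for convergence; its first-order frame correspondent is forall x forall y forall z (Rxy & Rxz -> exists w (Ryw & Rzw)).
F1: fails — Rsv and Rsv but v and v have no common successor.
F2: satisfies the condition.
F3: satisfies the condition.
F4: fails — Rw0w1 and Rw0w2 but w1 and w2 have no common successor.
F5: satisfies the condition.
Valid on: F2, F3, F5.

F2, F3, F5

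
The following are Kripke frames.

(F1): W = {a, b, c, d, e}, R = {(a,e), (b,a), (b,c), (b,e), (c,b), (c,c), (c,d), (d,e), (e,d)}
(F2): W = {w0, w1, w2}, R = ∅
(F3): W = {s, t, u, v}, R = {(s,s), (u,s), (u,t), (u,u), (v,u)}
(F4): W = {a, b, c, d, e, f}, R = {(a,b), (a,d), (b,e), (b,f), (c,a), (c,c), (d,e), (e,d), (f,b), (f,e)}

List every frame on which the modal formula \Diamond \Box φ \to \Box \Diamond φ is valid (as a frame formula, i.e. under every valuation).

Frame correspondent (Sahlqvist): \forall x \forall y \forall z (Rxy \wedge Rxz \to \exists w (Ryw \wedge Rzw)) — i.e. convergence.
(F1): fails — Rbc and Rba but c and a have no common successor.
(F2): holds.
(F3): fails — Rut and Rut but t and t have no common successor.
(F4): fails — Rbf and Rbe but f and e have no common successor.

(F2)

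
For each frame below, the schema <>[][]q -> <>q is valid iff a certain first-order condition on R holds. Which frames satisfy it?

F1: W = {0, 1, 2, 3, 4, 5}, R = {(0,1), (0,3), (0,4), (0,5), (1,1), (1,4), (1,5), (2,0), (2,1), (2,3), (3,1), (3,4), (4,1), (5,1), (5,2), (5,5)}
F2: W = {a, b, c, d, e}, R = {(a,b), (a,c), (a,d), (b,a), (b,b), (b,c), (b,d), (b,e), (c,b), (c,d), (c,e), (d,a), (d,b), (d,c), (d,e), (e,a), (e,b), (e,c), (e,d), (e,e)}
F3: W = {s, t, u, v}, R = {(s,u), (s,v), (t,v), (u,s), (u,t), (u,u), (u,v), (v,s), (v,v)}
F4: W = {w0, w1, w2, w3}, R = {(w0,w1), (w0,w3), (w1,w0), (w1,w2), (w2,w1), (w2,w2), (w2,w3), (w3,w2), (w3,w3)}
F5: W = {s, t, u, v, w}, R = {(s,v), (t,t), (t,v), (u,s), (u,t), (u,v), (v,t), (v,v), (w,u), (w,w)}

F1, F2, F3, F4

The schema corresponds to a generalized confluence (Geach) condition: forall x forall y (xRy -> exists w (y R^2 w & xRw)).
F1: condition met.
F2: condition met.
F3: condition met.
F4: condition met.
F5: fails — wRu but no w* with uR²w* and wRw*.
Valid on: F1, F2, F3, F4.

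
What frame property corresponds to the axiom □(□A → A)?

This is the T□ axiom.
It corresponds to shift-reflexivity: ∀x ∀y (Rxy → Ryy).

shift-reflexivity: ∀x ∀y (Rxy → Ryy)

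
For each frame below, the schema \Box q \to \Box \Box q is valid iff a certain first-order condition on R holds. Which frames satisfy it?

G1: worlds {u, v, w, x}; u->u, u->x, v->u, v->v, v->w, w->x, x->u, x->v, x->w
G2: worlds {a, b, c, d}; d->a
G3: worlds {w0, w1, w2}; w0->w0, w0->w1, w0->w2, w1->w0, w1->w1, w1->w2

This is the axiom for transitivity; its first-order frame correspondent is \forall x \forall y \forall z (Rxy \wedge Ryz \to Rxz).
G1: fails — Rxw and Rwx but not Rxx.
G2: ✓.
G3: ✓.

G2, G3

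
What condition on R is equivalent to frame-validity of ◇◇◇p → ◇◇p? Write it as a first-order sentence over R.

∀x ∀y (xR³y → ∃w (y = w ∧ xR²w))

This is a Sahlqvist (Geach-type) schema ◇^3□^0p → □^0◇^2p.
First-order correspondent: ∀x ∀y (xR³y → ∃w (y = w ∧ xR²w)).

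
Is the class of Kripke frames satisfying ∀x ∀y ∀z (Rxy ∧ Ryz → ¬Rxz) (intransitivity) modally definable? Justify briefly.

Any modally definable frame class is closed under surjective bounded morphisms.
The 3-cycle (worlds 0,1,2 with 0→1→2→0) is intransitive. Mapping every world to a single reflexive point • is a surjective bounded morphism; the reflexive point is not intransitive (R••∧R•• but R••).
So the class is not modally definable.

Not modally definable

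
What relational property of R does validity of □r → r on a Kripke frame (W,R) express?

Reflexivity

This schema is the T axiom.
Its frame correspondent is reflexivity — ∀x Rxx.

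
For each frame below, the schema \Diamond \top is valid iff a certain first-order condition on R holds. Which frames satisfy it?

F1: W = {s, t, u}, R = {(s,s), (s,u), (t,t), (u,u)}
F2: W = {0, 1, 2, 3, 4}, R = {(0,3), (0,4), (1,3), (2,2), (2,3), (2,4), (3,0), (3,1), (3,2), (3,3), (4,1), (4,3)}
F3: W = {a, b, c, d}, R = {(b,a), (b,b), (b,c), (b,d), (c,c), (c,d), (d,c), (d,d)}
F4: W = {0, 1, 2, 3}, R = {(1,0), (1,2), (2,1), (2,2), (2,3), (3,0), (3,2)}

F1, F2

The schema corresponds to seriality: \forall x \exists y Rxy.
F1: satisfies the condition.
F2: satisfies the condition.
F3: fails — world a has no successor.
F4: fails — world 0 has no successor.
Valid on: F1, F2.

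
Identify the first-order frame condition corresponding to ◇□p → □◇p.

convergence: ∀x ∀y ∀z (Rxy ∧ Rxz → ∃w (Ryw ∧ Rzw))

Suppose ◇□p→□◇p is valid. Take Rxy, Rxz and set V(p)={w : Ryw}. Then □p at y so ◇□p at x, so □◇p at x, so ◇p at z, giving w with Rzw and Ryw.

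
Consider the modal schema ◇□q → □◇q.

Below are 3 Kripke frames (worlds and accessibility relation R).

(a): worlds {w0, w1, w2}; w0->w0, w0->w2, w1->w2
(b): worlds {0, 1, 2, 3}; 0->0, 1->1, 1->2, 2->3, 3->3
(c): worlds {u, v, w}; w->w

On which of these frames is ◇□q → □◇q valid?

The schema corresponds to convergence: ∀x ∀y ∀z (Rxy ∧ Rxz → ∃w (Ryw ∧ Rzw)).
(a): fails — Rw0w2 and Rw0w2 but w2 and w2 have no common successor.
(b): fails — R12 and R11 but 2 and 1 have no common successor.
(c): condition met.
Valid on: (c).

(c)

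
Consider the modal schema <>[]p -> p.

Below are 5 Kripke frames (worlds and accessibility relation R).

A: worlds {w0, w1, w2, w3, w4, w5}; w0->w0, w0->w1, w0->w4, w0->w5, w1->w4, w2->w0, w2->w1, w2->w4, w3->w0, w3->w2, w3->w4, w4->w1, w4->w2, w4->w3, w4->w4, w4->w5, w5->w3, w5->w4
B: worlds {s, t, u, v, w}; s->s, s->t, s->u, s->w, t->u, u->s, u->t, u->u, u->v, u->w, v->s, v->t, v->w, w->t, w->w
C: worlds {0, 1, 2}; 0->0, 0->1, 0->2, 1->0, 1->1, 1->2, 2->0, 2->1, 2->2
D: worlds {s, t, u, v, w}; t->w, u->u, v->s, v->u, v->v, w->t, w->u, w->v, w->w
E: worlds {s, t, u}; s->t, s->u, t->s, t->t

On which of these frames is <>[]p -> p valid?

C

This is the axiom for symmetry; its first-order frame correspondent is forall x forall y (Rxy -> Ryx).
A: fails — Rw0w4 but not Rw4w0.
B: fails — Ruv but not Rvu.
C: holds.
D: fails — Rwu but not Ruw.
E: fails — Rsu but not Rus.
Valid on: C.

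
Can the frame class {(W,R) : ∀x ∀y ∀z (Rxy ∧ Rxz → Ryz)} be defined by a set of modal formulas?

Yes: it is the Euclidean property, defined by the 5 schema ◇p → □◇p.
Suppose ◇p→□◇p is valid. Take Rxy, Rxz and set V(p)={y}. Then ◇p at x, so □◇p at x, so ◇p at z, so some w with Rzw has p; w=y, i.e. Rzy. By symmetry of the argument, Ryz.

Definable; ◇p → □◇p defines it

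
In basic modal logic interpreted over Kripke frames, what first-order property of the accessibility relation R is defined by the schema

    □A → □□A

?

transitivity

This is the 4 axiom.
Its frame correspondent is transitivity — ∀x ∀y ∀z (Rxy ∧ Ryz → Rxz).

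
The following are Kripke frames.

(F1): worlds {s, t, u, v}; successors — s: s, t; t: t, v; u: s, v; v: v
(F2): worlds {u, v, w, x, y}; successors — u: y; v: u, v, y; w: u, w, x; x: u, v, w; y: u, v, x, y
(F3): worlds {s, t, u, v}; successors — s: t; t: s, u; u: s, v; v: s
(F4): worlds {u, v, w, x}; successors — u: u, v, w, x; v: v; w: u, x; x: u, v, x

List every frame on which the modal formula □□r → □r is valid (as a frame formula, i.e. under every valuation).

This is the axiom for density; its first-order frame correspondent is ∀x ∀y (Rxy → ∃z (Rxz ∧ Rzy)).
(F1): holds.
(F2): holds.
(F3): fails — Ruv but no z with Ruz and Rzv.
(F4): holds.
Valid on: (F1), (F2), (F4).

(F1), (F2), (F4)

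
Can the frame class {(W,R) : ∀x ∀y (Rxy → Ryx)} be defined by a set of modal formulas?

This is a Sahlqvist condition; the B axiom p → □◇p defines it.
Suppose p→□◇p is valid. Take Rxy and set V(p)={x}. Then p at x, so □◇p at x, so ◇p at y, so some z with Ryz has p; z=x, i.e. Ryx.

Yes, by p → □◇p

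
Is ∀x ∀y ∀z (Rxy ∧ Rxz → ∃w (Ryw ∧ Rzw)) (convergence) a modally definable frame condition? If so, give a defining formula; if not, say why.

This is a Sahlqvist condition; the .2 axiom ◇□r → □◇r defines it.
Suppose ◇□r→□◇r is valid. Take Rxy, Rxz and set V(r)={w : Ryw}. Then □r at y so ◇□r at x, so □◇r at x, so ◇r at z, giving w with Rzw and Ryw.

Definable; ◇□r → □◇r defines it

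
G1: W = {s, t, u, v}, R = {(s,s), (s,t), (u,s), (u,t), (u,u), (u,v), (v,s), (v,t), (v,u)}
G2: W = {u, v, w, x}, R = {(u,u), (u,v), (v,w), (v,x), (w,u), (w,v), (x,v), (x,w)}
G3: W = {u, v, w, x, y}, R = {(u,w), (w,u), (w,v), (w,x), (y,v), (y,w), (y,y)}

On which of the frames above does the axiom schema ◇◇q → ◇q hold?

none

The schema corresponds to transitivity: ∀x ∀y ∀z (Rxy ∧ Ryz → Rxz).
G1: fails — Rvu and Ruv but not Rvv.
G2: fails — Ruv and Rvw but not Ruw.
G3: fails — Rwu and Ruw but not Rww.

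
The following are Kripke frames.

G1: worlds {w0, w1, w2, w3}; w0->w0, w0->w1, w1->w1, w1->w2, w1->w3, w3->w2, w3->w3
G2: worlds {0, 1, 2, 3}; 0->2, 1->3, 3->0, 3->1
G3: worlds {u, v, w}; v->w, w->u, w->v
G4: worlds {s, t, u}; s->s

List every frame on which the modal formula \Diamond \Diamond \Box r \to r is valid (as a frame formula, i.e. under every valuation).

Frame correspondent (Sahlqvist): \forall x \forall y (x R^2 y \to \exists w (yRw \wedge x = w)) — i.e. a generalized confluence (Geach) condition.
G1: fails — w0R²w1 but no w with w1Rw and w0=w.
G2: fails — 1R²0 but no w with 0Rw and 1=w.
G3: fails — vR²u but no t with uRt and v=t.
G4: holds.
Valid on: G4.

G4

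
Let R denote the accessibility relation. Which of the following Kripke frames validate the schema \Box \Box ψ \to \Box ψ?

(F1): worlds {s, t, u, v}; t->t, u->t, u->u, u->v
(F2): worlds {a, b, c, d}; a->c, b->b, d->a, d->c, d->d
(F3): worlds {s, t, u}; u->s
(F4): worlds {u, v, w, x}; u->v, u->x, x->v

(F1)

Frame correspondent (Sahlqvist): \forall x \forall y (Rxy \to \exists z (Rxz \wedge Rzy)) — i.e. density.
(F1): condition met.
(F2): fails — Rac but no z with Raz and Rzc.
(F3): fails — Rus but no z with Ruz and Rzs.
(F4): fails — Rxv but no z with Rxz and Rzv.
Valid on: (F1).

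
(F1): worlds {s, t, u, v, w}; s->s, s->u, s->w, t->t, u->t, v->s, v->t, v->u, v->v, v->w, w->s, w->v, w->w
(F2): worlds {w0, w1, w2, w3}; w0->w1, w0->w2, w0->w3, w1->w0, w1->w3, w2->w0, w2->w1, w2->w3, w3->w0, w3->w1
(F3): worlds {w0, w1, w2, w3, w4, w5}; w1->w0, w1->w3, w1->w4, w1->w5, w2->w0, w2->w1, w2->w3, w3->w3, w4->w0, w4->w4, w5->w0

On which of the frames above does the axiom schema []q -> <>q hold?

(F1), (F2)

The schema corresponds to seriality: forall x exists y Rxy.
(F1): holds.
(F2): holds.
(F3): fails — world w0 has no successor.
Valid on: (F1), (F2).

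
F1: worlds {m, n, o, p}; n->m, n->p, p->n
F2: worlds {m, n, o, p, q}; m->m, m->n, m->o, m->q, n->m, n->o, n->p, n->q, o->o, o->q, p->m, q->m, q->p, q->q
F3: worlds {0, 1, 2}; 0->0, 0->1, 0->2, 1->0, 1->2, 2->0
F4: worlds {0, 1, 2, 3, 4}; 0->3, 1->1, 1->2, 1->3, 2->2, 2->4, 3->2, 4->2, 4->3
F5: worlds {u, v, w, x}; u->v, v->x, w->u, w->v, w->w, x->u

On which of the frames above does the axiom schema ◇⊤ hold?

F2, F3, F4, F5

This is the axiom for seriality; its first-order frame correspondent is ∀x ∃y Rxy.
F1: fails — world m has no successor.
F2: ✓.
F3: ✓.
F4: ✓.
F5: ✓.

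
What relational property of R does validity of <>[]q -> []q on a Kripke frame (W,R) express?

the Euclidean property: forall x forall y forall z (Rxy & Rxz -> Ryz)

This is frame-equivalent to ◇q → □◇q (substitute ¬q for q and contrapose).
Suppose ◇q→□◇q is valid. Take Rxy, Rxz and set V(q)={y}. Then ◇q at x, so □◇q at x, so ◇q at z, so some w with Rzw has q; w=y, i.e. Rzy. By symmetry of the argument, Ryz.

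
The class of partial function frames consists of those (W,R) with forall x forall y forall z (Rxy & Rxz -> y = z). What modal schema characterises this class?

A defining formula is ◇ψ → □ψ (the CD axiom).
Suppose ◇ψ→□ψ is valid. Take Rxy, Rxz and set V(ψ)={y}. Then ◇ψ at x, so □ψ at x, so ψ at z, i.e. z=y.

◇ψ → □ψ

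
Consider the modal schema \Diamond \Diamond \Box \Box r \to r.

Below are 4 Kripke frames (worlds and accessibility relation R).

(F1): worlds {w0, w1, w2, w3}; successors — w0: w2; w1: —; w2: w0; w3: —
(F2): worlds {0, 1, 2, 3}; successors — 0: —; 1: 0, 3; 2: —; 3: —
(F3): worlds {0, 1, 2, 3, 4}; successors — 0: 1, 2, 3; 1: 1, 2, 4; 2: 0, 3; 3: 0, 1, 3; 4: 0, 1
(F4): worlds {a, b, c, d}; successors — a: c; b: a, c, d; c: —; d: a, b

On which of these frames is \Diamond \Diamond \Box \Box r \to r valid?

(F1), (F2)

This is the axiom for a generalized confluence (Geach) condition; its first-order frame correspondent is \forall x \forall y (x R^2 y \to \exists w (y R^2 w \wedge x = w)).
(F1): condition met.
(F2): condition met.
(F3): fails — 0R²4 but no w with 4R²w and 0=w.
(F4): fails — bR²a but no w with aR²w and b=w.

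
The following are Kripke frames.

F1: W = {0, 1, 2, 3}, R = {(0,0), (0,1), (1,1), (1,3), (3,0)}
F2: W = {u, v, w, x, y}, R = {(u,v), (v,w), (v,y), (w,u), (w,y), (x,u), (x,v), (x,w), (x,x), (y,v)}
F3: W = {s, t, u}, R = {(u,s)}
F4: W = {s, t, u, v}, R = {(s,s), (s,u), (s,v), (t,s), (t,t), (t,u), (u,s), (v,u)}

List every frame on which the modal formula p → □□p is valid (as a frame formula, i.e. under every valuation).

The schema corresponds to a generalized confluence (Geach) condition: ∀x ∀z (xR²z → ∃w (x = w ∧ z = w)).
F1: fails — 0R²1 but 0 ≠ 1.
F2: fails — uR²w but u ≠ w.
F3: satisfies the condition.
F4: fails — sR²u but s ≠ u.

F3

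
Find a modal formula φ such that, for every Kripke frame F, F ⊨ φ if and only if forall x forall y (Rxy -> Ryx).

The condition is symmetry. The B schema s → □◇s defines it.
Suppose s→□◇s is valid. Take Rxy and set V(s)={x}. Then s at x, so □◇s at x, so ◇s at y, so some z with Ryz has s; z=x, i.e. Ryx.

s → □◇s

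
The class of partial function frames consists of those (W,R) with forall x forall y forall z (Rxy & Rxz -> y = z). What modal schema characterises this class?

The condition is partial functionality. The CD schema ◇q → □q defines it.
Suppose ◇q→□q is valid. Take Rxy, Rxz and set V(q)={y}. Then ◇q at x, so □q at x, so q at z, i.e. z=y.

◇q → □q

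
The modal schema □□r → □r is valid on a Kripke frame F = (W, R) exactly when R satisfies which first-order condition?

density: ∀x ∀y (Rxy → ∃z (Rxz ∧ Rzy))

This schema is the C4 axiom.
Its frame correspondent is density — ∀x ∀y (Rxy → ∃z (Rxz ∧ Rzy)).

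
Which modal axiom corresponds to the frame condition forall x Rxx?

A defining formula is □r → r (the T axiom).
Suppose □r→r is valid. At any x set V(r)={w : Rxw}. Then □r holds at x, so r holds at x, i.e. Rxx.

□r → r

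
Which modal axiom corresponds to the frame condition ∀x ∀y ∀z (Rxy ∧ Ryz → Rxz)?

□s → □□s

This is transitivity; the standard corresponding axiom is 4: □s → □□s.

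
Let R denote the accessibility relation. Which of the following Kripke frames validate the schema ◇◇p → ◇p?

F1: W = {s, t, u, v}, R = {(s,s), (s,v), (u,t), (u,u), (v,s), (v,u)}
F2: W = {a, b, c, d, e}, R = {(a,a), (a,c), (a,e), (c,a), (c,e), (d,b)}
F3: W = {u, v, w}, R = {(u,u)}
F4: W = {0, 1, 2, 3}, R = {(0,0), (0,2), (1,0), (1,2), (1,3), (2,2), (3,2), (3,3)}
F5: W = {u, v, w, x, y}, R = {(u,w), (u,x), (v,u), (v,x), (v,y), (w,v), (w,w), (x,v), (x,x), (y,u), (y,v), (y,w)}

F3, F4

This is the axiom for transitivity; its first-order frame correspondent is ∀x ∀y ∀z (Rxy ∧ Ryz → Rxz).
F1: fails — Rvu and Rut but not Rvt.
F2: fails — Rca and Rac but not Rcc.
F3: condition met.
F4: condition met.
F5: fails — Ruw and Rwv but not Ruv.
Valid on: F3, F4.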